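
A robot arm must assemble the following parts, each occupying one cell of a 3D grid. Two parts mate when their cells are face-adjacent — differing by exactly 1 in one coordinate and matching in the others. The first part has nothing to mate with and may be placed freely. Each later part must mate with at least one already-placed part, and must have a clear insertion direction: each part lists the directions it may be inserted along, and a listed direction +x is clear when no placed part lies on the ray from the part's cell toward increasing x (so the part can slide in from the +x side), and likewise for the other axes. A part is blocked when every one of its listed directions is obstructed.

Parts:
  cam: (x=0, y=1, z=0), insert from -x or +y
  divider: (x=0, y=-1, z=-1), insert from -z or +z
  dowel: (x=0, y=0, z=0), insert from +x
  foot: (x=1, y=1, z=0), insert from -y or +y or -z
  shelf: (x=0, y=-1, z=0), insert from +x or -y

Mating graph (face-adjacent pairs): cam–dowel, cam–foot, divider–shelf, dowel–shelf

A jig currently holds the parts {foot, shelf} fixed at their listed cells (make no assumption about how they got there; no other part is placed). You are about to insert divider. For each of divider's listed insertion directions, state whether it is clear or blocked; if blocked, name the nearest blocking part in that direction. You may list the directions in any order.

+z: blocked by shelf; -z: clear

-z: ray from divider(0, -1, -1) has no placed part ⇒ clear
+z: nearest on ray is shelf@(0, -1, 0) ⇒ blocked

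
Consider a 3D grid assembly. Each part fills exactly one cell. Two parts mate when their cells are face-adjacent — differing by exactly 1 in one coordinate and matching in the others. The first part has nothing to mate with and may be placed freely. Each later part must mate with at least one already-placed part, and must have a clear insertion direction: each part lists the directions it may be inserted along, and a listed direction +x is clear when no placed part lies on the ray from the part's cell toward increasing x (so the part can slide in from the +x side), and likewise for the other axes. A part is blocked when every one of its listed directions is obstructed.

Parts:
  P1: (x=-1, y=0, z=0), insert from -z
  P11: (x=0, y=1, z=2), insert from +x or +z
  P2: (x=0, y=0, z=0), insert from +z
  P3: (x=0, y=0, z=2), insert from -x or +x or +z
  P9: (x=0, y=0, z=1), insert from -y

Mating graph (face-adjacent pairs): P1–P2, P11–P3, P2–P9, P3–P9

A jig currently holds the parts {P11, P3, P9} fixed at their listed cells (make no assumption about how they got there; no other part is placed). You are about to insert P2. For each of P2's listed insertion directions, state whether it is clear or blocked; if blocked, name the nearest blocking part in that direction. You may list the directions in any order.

+z: nearest on ray is P9@(0, 0, 1) ⇒ blocked

+z: blocked by P9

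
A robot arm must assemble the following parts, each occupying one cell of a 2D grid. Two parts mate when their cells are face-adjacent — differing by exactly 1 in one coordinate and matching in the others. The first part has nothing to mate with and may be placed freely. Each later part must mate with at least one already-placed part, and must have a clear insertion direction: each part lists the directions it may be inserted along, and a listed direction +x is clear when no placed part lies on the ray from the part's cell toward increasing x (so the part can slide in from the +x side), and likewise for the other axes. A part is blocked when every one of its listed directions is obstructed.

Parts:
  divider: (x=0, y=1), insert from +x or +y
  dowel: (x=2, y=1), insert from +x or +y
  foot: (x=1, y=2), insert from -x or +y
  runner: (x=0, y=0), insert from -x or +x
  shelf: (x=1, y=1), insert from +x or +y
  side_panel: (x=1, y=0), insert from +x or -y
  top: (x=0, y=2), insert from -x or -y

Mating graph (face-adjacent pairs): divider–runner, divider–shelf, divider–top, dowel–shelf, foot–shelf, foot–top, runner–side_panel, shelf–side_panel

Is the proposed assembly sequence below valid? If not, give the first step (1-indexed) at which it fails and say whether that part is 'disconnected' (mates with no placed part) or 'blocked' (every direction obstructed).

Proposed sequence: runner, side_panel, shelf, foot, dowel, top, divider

Invalid at step 7 (blocked)

1. runner@(0, 0) [-x clear] — {runner}
2. side_panel@(1, 0) [+x clear] — {runner, side_panel}
3. shelf@(1, 1) [+x clear] — {runner, shelf, side_panel}
4. foot@(1, 2) [-x clear] — {foot, runner, shelf, side_panel}
5. dowel@(2, 1) [+x clear] — {dowel, foot, runner, shelf, side_panel}
6. top@(0, 2) [-x clear] — {dowel, foot, runner, shelf, side_panel, top}
7. divider@(0, 1) — +x/+y all obstructed ⇒ blocked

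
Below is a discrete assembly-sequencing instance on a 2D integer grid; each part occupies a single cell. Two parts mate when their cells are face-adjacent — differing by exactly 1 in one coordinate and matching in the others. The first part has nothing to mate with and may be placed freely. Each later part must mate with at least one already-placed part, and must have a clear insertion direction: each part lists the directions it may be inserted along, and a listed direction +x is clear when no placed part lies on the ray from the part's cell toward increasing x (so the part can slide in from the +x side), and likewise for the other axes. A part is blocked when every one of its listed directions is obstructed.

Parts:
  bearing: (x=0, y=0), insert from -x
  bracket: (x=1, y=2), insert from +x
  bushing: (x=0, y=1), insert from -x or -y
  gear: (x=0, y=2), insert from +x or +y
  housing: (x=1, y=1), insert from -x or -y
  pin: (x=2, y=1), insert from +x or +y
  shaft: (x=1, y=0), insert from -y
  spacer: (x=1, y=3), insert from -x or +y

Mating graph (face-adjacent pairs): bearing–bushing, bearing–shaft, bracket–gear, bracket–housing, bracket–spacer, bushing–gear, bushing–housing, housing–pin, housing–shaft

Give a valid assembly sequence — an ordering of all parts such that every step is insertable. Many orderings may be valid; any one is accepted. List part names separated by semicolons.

1. bracket@(1, 2) [+x clear] — {bracket}
2. housing@(1, 1) [-x clear] — {bracket, housing}
3. pin@(2, 1) [+x clear] — {bracket, housing, pin}
4. gear@(0, 2) [+y clear] — {bracket, gear, housing, pin}
5. bushing@(0, 1) [-x clear] — {bracket, bushing, gear, housing, pin}
6. bearing@(0, 0) [-x clear] — {bearing, bracket, bushing, gear, housing, pin}
7. shaft@(1, 0) [-y clear] — {bearing, bracket, bushing, gear, housing, pin, shaft}
8. spacer@(1, 3) [-x clear] — {bearing, bracket, bushing, gear, housing, pin, shaft, spacer}

bracket; housing; pin; gear; bushing; bearing; shaft; spacer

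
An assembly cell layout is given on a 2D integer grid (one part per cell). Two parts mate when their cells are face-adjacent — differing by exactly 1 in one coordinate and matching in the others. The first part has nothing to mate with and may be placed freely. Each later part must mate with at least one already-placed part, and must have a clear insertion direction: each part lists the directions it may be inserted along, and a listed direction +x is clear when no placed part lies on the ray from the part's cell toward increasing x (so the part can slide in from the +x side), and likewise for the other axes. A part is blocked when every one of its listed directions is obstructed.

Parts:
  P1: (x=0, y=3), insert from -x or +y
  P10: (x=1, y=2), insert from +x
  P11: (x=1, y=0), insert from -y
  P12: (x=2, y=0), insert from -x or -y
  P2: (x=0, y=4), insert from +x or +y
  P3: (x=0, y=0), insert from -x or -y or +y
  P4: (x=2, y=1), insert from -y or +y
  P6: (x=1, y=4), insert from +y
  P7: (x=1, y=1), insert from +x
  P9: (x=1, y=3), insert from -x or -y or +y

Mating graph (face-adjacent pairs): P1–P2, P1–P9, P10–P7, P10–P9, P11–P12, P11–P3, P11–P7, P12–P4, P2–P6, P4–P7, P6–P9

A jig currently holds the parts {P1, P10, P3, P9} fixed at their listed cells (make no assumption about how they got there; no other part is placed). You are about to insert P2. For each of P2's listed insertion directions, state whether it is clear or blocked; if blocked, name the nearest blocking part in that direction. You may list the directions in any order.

+x: clear; +y: clear

+x: ray from P2(0, 4) has no placed part ⇒ clear
+y: ray from P2(0, 4) has no placed part ⇒ clear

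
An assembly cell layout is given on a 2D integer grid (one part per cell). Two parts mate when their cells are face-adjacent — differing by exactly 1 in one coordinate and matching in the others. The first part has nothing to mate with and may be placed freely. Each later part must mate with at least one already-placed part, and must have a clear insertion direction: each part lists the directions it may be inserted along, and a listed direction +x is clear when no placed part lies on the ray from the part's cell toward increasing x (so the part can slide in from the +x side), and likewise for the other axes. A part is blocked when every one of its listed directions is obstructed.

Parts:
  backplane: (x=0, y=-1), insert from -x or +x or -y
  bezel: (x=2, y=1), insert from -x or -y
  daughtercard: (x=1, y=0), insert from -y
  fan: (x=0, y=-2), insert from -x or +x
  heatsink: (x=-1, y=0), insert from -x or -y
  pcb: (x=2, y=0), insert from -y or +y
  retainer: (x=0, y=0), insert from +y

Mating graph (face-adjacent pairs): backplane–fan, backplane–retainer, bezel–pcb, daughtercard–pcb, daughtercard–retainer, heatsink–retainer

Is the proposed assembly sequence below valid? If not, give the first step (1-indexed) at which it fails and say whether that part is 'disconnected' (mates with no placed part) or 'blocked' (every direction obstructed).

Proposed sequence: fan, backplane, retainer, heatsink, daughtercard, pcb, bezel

1. fan@(0, -2) [-x clear] — {fan}
2. backplane@(0, -1) [-x clear] — {backplane, fan}
3. retainer@(0, 0) [+y clear] — {backplane, fan, retainer}
4. heatsink@(-1, 0) [-x clear] — {backplane, fan, heatsink, retainer}
5. daughtercard@(1, 0) [-y clear] — {backplane, daughtercard, fan, heatsink, retainer}
6. pcb@(2, 0) [-y clear] — {backplane, daughtercard, fan, heatsink, pcb, retainer}
7. bezel@(2, 1) [-x clear] — {backplane, bezel, daughtercard, fan, heatsink, pcb, retainer}

Valid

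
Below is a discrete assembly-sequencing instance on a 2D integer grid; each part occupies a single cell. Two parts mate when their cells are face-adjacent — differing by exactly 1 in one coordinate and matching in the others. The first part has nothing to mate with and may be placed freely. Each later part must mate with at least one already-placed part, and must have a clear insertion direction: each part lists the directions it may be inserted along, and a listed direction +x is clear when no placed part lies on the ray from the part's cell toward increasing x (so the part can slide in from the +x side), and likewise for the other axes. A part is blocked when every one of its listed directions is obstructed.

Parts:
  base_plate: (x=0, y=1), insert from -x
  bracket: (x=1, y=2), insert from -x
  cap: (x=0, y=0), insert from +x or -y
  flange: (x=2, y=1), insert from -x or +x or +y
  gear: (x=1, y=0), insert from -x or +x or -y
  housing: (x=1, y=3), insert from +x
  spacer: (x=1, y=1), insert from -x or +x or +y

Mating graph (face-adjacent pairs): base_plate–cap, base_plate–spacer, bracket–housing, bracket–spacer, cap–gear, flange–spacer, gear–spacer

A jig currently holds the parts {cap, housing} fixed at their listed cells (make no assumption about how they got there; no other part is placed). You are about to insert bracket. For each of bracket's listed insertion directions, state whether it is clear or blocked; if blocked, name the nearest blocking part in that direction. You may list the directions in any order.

-x: ray from bracket(1, 2) has no placed part ⇒ clear

-x: clear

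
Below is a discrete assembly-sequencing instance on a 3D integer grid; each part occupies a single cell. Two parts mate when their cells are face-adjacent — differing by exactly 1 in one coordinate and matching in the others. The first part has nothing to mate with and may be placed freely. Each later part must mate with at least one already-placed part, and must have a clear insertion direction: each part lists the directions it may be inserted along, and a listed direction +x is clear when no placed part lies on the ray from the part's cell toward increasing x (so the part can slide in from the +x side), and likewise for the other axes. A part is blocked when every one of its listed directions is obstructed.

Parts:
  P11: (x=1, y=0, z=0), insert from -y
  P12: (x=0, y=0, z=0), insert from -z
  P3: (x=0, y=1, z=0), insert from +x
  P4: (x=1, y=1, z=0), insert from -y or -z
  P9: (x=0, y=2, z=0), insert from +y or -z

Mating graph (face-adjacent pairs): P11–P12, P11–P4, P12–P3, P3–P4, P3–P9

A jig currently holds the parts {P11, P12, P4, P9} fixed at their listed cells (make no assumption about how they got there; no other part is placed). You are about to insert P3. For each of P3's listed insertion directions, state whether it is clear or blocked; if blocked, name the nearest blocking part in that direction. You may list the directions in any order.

+x: blocked by P4

+x: nearest on ray is P4@(1, 1, 0) ⇒ blocked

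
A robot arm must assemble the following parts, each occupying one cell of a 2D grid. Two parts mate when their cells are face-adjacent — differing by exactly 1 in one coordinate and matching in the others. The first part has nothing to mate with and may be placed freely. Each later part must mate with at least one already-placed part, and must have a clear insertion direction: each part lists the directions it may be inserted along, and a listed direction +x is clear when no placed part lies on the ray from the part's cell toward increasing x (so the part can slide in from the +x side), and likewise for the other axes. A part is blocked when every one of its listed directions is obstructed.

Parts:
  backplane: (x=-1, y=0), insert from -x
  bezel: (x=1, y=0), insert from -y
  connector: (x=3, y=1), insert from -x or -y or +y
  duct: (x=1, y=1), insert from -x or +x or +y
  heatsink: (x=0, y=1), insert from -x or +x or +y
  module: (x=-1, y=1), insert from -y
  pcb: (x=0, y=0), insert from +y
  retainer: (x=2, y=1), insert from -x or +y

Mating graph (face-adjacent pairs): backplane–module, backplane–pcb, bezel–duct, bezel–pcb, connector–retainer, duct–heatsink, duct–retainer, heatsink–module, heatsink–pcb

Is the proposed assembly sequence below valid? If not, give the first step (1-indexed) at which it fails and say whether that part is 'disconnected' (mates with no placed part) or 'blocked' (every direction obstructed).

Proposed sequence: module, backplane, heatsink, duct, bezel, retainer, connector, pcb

Invalid at step 8 (blocked)

1. module@(-1, 1) [-y clear] — {module}
2. backplane@(-1, 0) [-x clear] — {backplane, module}
3. heatsink@(0, 1) [+x clear] — {backplane, heatsink, module}
4. duct@(1, 1) [+x clear] — {backplane, duct, heatsink, module}
5. bezel@(1, 0) [-y clear] — {backplane, bezel, duct, heatsink, module}
6. retainer@(2, 1) [+y clear] — {backplane, bezel, duct, heatsink, module, retainer}
7. connector@(3, 1) [-y clear] — {backplane, bezel, connector, duct, heatsink, module, retainer}
8. pcb@(0, 0) — +y all obstructed ⇒ blocked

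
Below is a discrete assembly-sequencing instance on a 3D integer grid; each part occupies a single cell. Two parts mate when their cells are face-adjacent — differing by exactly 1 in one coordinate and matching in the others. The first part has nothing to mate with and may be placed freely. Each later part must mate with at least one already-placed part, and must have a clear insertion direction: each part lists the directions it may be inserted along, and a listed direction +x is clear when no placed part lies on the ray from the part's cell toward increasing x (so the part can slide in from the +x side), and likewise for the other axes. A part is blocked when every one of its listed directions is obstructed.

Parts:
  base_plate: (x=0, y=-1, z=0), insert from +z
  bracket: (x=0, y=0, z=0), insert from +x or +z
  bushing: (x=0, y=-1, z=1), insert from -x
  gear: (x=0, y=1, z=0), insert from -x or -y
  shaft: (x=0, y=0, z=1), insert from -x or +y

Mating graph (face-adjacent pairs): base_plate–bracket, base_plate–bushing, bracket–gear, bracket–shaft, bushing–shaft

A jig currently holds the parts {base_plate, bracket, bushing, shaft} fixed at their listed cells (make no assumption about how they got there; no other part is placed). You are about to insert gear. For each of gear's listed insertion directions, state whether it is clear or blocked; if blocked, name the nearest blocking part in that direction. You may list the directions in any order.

-x: ray from gear(0, 1, 0) has no placed part ⇒ clear
-y: nearest on ray is bracket@(0, 0, 0) ⇒ blocked

-x: clear; -y: blocked by bracket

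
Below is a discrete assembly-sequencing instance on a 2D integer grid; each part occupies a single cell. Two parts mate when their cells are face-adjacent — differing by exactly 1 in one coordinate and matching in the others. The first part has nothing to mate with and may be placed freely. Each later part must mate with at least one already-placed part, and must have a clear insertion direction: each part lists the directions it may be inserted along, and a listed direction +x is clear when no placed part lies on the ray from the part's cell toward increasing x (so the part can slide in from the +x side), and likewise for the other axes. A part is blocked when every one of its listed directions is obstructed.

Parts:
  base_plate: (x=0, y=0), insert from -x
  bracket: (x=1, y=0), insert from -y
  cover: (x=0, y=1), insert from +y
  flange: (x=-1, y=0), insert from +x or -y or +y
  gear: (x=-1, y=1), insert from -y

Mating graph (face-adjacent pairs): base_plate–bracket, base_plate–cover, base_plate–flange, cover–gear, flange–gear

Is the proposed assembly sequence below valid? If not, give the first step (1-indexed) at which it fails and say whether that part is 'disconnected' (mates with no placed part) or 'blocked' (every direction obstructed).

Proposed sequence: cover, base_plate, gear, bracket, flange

1. cover@(0, 1) [+y clear] — {cover}
2. base_plate@(0, 0) [-x clear] — {base_plate, cover}
3. gear@(-1, 1) [-y clear] — {base_plate, cover, gear}
4. bracket@(1, 0) [-y clear] — {base_plate, bracket, cover, gear}
5. flange@(-1, 0) [-y clear] — {base_plate, bracket, cover, flange, gear}

Valid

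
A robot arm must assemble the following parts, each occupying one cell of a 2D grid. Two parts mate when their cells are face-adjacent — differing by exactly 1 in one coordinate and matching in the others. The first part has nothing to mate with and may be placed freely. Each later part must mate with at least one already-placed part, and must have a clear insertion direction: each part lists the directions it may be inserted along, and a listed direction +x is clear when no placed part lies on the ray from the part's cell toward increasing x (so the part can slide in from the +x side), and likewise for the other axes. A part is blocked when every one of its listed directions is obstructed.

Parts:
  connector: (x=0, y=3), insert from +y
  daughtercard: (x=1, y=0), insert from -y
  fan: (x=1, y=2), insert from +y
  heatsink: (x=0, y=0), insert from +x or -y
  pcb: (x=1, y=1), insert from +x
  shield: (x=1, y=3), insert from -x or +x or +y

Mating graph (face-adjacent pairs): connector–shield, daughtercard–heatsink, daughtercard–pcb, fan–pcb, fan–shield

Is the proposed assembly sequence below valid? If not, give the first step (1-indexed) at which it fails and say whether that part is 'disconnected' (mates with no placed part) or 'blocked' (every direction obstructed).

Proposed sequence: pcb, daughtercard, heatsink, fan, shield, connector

1. pcb@(1, 1) [+x clear] — {pcb}
2. daughtercard@(1, 0) [-y clear] — {daughtercard, pcb}
3. heatsink@(0, 0) [-y clear] — {daughtercard, heatsink, pcb}
4. fan@(1, 2) [+y clear] — {daughtercard, fan, heatsink, pcb}
5. shield@(1, 3) [-x clear] — {daughtercard, fan, heatsink, pcb, shield}
6. connector@(0, 3) [+y clear] — {connector, daughtercard, fan, heatsink, pcb, shield}

Valid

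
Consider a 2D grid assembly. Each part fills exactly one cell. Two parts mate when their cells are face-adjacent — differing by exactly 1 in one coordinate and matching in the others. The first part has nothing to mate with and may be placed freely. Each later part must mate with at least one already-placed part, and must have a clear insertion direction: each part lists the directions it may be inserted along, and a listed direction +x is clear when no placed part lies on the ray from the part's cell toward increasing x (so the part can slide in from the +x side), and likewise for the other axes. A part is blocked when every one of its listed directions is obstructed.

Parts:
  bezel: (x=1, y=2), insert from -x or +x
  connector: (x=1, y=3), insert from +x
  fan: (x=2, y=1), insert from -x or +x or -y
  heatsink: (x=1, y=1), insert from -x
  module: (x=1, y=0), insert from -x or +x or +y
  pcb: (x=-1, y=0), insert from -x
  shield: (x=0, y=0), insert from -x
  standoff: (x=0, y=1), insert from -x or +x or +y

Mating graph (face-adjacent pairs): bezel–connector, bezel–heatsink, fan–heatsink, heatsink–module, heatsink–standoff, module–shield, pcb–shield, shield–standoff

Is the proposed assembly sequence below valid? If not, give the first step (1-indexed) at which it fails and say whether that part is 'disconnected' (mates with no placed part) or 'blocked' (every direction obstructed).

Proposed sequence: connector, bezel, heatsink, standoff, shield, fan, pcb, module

1. connector@(1, 3) [+x clear] — {connector}
2. bezel@(1, 2) [-x clear] — {bezel, connector}
3. heatsink@(1, 1) [-x clear] — {bezel, connector, heatsink}
4. standoff@(0, 1) [-x clear] — {bezel, connector, heatsink, standoff}
5. shield@(0, 0) [-x clear] — {bezel, connector, heatsink, shield, standoff}
6. fan@(2, 1) [+x clear] — {bezel, connector, fan, heatsink, shield, standoff}
7. pcb@(-1, 0) [-x clear] — {bezel, connector, fan, heatsink, pcb, shield, standoff}
8. module@(1, 0) [+x clear] — {bezel, connector, fan, heatsink, module, pcb, shield, standoff}

Valid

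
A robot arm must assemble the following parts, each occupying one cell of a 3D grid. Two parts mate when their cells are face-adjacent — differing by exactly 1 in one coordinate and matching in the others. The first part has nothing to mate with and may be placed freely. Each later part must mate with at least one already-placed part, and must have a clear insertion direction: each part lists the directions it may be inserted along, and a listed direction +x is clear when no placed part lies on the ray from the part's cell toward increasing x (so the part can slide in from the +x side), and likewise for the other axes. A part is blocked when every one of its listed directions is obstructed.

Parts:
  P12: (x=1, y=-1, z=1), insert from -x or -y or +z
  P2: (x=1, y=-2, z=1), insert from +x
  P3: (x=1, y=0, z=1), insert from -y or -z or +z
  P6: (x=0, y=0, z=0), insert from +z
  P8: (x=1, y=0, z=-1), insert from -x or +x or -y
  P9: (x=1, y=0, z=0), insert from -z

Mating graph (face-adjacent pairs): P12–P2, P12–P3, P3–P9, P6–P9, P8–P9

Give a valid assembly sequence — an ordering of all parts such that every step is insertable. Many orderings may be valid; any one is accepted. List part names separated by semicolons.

1. P2@(1, -2, 1) [+x clear] — {P2}
2. P12@(1, -1, 1) [-x clear] — {P12, P2}
3. P3@(1, 0, 1) [-z clear] — {P12, P2, P3}
4. P9@(1, 0, 0) [-z clear] — {P12, P2, P3, P9}
5. P8@(1, 0, -1) [-x clear] — {P12, P2, P3, P8, P9}
6. P6@(0, 0, 0) [+z clear] — {P12, P2, P3, P6, P8, P9}

P2; P12; P3; P9; P8; P6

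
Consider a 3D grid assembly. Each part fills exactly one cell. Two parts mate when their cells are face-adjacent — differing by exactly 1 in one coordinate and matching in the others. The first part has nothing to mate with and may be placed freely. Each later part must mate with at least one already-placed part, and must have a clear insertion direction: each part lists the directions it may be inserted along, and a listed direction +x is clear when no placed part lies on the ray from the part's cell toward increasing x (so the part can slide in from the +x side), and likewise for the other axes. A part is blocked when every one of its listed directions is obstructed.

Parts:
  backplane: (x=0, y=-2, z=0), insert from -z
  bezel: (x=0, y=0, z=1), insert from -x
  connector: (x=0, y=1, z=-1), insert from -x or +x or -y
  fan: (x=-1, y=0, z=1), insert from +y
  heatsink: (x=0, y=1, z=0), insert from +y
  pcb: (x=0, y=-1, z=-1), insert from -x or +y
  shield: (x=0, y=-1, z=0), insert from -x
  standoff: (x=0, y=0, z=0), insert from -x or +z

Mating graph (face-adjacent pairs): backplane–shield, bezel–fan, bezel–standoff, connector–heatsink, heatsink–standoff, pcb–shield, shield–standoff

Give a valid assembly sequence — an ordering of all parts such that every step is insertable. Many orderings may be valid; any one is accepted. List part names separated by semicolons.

1. pcb@(0, -1, -1) [-x clear] — {pcb}
2. shield@(0, -1, 0) [-x clear] — {pcb, shield}
3. standoff@(0, 0, 0) [-x clear] — {pcb, shield, standoff}
4. bezel@(0, 0, 1) [-x clear] — {bezel, pcb, shield, standoff}
5. fan@(-1, 0, 1) [+y clear] — {bezel, fan, pcb, shield, standoff}
6. heatsink@(0, 1, 0) [+y clear] — {bezel, fan, heatsink, pcb, shield, standoff}
7. connector@(0, 1, -1) [-x clear] — {bezel, connector, fan, heatsink, pcb, shield, standoff}
8. backplane@(0, -2, 0) [-z clear] — {backplane, bezel, connector, fan, heatsink, pcb, shield, standoff}

pcb; shield; standoff; bezel; fan; heatsink; connector; backplane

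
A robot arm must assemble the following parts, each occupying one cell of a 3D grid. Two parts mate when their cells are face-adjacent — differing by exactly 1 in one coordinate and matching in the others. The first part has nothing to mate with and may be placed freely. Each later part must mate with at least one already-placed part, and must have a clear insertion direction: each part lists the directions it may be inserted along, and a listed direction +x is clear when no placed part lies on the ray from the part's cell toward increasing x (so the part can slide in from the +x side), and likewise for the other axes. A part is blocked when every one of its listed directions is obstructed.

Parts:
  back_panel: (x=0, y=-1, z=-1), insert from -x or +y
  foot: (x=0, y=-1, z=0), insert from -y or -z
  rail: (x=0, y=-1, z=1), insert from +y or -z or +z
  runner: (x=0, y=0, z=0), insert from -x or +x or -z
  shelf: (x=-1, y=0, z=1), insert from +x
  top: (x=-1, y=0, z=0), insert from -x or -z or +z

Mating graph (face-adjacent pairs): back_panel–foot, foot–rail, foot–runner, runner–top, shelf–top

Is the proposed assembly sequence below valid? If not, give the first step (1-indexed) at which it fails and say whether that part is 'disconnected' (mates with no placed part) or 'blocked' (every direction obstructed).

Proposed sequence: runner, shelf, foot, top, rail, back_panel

1. runner@(0, 0, 0) [-x clear] — {runner}
2. shelf@(-1, 0, 1) — no placed neighbour ⇒ disconnected

Invalid at step 2 (disconnected)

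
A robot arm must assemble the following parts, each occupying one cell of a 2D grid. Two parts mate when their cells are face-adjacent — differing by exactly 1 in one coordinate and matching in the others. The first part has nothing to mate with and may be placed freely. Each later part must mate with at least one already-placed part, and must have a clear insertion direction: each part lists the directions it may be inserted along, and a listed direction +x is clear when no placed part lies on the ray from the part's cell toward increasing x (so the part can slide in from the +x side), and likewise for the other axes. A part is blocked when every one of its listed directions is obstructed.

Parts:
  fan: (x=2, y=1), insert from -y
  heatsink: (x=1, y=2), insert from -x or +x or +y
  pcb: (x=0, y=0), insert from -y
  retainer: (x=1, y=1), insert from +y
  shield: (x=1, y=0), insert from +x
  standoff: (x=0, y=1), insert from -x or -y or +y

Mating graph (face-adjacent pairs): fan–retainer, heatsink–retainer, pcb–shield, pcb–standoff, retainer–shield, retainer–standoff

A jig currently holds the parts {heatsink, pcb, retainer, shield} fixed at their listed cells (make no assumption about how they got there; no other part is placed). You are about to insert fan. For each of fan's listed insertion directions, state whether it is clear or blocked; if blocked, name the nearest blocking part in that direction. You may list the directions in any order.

-y: ray from fan(2, 1) has no placed part ⇒ clear

-y: clear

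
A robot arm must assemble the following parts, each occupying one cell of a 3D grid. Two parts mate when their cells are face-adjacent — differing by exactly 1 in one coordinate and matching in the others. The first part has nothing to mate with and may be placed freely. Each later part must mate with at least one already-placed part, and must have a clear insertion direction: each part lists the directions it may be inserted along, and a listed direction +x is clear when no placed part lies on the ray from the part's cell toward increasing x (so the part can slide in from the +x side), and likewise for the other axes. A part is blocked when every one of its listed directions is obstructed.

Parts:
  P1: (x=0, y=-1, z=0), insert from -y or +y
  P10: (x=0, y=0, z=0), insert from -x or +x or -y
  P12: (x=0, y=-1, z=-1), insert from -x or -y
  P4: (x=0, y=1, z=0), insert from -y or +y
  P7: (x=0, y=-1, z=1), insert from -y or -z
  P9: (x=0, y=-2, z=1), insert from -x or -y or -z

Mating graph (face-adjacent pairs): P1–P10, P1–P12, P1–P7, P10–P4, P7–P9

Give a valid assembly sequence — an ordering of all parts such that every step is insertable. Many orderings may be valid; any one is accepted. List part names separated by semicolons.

1. P1@(0, -1, 0) [-y clear] — {P1}
2. P7@(0, -1, 1) [-y clear] — {P1, P7}
3. P12@(0, -1, -1) [-x clear] — {P1, P12, P7}
4. P9@(0, -2, 1) [-x clear] — {P1, P12, P7, P9}
5. P10@(0, 0, 0) [-x clear] — {P1, P10, P12, P7, P9}
6. P4@(0, 1, 0) [+y clear] — {P1, P10, P12, P4, P7, P9}

P1; P7; P12; P9; P10; P4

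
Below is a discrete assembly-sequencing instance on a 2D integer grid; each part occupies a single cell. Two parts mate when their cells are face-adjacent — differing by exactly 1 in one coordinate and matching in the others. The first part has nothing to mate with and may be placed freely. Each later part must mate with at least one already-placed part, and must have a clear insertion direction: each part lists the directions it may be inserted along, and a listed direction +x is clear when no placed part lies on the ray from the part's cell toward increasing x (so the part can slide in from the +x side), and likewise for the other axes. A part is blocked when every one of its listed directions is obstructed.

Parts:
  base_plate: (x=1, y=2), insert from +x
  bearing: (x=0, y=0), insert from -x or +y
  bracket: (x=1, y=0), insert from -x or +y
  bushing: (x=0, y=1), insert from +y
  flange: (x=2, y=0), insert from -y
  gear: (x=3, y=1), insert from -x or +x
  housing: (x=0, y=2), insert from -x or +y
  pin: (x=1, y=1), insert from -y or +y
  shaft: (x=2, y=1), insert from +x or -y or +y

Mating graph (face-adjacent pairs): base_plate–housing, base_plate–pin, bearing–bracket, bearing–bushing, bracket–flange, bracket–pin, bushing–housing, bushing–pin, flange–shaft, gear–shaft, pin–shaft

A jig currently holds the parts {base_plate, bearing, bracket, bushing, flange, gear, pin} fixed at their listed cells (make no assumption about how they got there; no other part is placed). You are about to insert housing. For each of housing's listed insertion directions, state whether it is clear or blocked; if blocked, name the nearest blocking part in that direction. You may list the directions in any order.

-x: ray from housing(0, 2) has no placed part ⇒ clear
+y: ray from housing(0, 2) has no placed part ⇒ clear

+y: clear; -x: clear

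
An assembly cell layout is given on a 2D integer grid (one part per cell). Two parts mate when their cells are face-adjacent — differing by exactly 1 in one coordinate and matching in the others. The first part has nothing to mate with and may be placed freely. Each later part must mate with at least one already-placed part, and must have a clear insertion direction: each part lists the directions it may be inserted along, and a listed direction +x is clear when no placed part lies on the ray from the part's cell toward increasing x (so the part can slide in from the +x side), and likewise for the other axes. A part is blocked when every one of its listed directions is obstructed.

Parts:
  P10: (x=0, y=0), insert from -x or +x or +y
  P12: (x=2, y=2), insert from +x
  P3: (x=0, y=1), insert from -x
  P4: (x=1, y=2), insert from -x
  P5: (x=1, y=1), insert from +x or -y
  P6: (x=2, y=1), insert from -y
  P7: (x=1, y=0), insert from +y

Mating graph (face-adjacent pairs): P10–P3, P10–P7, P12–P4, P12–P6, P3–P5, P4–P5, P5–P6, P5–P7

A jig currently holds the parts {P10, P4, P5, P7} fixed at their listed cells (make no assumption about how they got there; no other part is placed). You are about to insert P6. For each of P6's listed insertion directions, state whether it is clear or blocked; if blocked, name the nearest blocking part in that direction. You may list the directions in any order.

-y: ray from P6(2, 1) has no placed part ⇒ clear

-y: clear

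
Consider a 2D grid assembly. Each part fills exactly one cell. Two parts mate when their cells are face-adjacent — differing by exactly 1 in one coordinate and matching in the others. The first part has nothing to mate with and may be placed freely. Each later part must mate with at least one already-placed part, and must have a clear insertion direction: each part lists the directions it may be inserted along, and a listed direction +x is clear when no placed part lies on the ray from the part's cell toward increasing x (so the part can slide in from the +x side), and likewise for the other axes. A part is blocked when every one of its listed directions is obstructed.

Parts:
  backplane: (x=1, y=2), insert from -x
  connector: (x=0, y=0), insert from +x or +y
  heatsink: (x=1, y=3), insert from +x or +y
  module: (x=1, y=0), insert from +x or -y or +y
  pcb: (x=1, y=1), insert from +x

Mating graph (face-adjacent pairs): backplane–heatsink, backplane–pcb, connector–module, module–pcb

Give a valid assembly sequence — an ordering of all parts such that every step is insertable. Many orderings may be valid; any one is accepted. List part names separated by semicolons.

1. heatsink@(1, 3) [+x clear] — {heatsink}
2. backplane@(1, 2) [-x clear] — {backplane, heatsink}
3. pcb@(1, 1) [+x clear] — {backplane, heatsink, pcb}
4. module@(1, 0) [+x clear] — {backplane, heatsink, module, pcb}
5. connector@(0, 0) [+y clear] — {backplane, connector, heatsink, module, pcb}

heatsink; backplane; pcb; module; connector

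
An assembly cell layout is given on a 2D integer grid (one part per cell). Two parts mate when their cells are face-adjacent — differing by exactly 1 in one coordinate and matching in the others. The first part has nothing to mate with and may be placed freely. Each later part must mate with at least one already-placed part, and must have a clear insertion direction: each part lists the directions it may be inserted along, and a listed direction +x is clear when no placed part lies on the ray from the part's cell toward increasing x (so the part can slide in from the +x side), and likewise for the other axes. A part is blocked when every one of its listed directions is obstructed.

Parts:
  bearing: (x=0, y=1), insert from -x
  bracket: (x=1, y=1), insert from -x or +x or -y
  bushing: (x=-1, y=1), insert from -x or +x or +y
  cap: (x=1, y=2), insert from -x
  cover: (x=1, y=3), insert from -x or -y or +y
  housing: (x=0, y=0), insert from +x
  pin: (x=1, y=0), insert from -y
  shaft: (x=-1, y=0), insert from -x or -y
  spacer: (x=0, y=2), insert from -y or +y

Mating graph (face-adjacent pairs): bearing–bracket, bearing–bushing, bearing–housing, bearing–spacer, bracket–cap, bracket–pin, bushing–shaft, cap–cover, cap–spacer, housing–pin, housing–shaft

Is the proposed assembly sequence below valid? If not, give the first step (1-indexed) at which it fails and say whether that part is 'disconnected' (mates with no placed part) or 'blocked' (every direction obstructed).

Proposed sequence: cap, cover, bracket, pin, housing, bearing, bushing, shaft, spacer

1. cap@(1, 2) [-x clear] — {cap}
2. cover@(1, 3) [-x clear] — {cap, cover}
3. bracket@(1, 1) [-x clear] — {bracket, cap, cover}
4. pin@(1, 0) [-y clear] — {bracket, cap, cover, pin}
5. housing@(0, 0) — +x all obstructed ⇒ blocked

Invalid at step 5 (blocked)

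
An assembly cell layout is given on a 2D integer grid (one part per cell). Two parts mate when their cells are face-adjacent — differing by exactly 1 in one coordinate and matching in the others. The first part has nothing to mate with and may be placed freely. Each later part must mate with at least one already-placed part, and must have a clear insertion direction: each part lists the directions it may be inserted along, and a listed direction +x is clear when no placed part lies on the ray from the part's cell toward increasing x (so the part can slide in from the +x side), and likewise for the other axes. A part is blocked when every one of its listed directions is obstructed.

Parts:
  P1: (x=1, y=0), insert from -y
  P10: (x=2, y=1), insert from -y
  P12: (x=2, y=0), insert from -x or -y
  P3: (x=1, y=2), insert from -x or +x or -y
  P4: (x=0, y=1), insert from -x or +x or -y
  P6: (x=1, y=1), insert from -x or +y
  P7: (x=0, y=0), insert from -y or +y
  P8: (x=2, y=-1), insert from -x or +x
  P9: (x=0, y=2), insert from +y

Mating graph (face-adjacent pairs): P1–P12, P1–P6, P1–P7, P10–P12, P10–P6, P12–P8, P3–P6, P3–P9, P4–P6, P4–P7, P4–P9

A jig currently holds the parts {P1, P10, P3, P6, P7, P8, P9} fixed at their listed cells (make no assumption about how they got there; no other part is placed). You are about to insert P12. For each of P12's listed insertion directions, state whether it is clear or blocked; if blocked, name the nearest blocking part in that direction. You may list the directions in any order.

-x: blocked by P1; -y: blocked by P8

-x: nearest on ray is P1@(1, 0) ⇒ blocked
-y: nearest on ray is P8@(2, -1) ⇒ blocked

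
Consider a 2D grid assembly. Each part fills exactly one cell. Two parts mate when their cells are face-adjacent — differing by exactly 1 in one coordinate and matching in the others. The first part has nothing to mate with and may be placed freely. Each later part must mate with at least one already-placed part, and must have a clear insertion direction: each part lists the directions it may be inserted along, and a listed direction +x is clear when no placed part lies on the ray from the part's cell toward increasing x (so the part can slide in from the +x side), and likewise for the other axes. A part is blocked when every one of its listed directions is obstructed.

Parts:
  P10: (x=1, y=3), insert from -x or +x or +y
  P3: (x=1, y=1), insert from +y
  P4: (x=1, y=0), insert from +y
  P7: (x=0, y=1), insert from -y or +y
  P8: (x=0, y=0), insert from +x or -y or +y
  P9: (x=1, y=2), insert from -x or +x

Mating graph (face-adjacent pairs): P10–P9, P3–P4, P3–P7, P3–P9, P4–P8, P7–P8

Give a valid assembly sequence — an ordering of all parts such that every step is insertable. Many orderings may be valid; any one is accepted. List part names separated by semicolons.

1. P7@(0, 1) [-y clear] — {P7}
2. P8@(0, 0) [+x clear] — {P7, P8}
3. P4@(1, 0) [+y clear] — {P4, P7, P8}
4. P3@(1, 1) [+y clear] — {P3, P4, P7, P8}
5. P9@(1, 2) [-x clear] — {P3, P4, P7, P8, P9}
6. P10@(1, 3) [-x clear] — {P10, P3, P4, P7, P8, P9}

P7; P8; P4; P3; P9; P10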